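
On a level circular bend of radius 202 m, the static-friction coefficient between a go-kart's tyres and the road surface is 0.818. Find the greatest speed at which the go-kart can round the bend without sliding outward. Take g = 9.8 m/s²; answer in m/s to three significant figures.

40.2 m/s

Friction provides the centripetal force on a flat curve. At maximum speed it is at its limiting value: μ_s m g = m v²/r.
Mass cancels: v_max = √(μ_s g r) = √(0.818 × 9.8 × 202) = √1619 = 40.24 m/s.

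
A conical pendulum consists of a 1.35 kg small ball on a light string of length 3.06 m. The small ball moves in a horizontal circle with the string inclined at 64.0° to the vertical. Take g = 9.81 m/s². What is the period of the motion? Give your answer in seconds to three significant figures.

2.32 s

r = L sinθ = 2.750 m. From T sinθ = mω²r and T cosθ = mg: tanθ = ω²r/g, so ω² = g tanθ / r = g/(L cosθ).
ω = √(g/(L cosθ)) = √(9.81/(3.06 × 0.4384)) = √7.313 = 2.704 rad/s.
Period = 2π/ω = 2.323 s.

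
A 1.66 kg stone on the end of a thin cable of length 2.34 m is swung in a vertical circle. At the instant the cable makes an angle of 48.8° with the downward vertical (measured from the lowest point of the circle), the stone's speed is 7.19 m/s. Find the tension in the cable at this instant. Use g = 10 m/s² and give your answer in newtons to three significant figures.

47.6 N

Take the radial direction toward the centre of the circle as positive. The component of the weight along the string toward the centre is −mg cos φ (φ measured from the bottom), so Newton's second law along the string gives T − mg cos φ = m v²/r.
cos 48.8° = 0.6587, so T = m(v²/r + g cos φ) = 1.66 × ((7.19)²/2.34 + 10.0 × 0.6587) = 1.66 × (22.09 + (6.587)) = 1.66 × 28.68 = 47.61 N.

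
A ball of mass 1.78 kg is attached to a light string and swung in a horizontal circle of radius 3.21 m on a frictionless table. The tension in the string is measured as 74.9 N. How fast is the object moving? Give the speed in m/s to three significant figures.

11.6 m/s

T = m v²/r ⇒ v = √(T r / m) = √(74.9 × 3.21 / 1.78) = √135.1 = 11.62 m/s.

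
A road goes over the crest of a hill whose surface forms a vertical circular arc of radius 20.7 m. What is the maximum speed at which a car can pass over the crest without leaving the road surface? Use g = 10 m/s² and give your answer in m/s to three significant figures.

At the crest the centre of the circle is below the car, so the net downward (centripetal) force is mg − N = mv²/r.
The car leaves the road when N → 0, giving v_max = √(g r) = √(10.0 × 20.7) = 14.39 m/s.

14.4 m/s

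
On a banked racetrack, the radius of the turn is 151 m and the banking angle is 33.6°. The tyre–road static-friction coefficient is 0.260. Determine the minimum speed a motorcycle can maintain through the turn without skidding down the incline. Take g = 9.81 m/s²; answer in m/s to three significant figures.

22.6 m/s

At the minimum speed, friction acts up the slope at its limiting value f = μN. Radially (horizontal, toward centre): N sinθ − μN cosθ = mv²/r. Vertically: N cosθ + μN sinθ = mg.
Dividing: v² = r g (sinθ − μcosθ)/(cosθ + μsinθ).
sinθ − μcosθ = 0.5534 − 0.260×0.8329 = 0.3368; cosθ + μsinθ = 0.8329 + 0.260×0.5534 = 0.9768.
v² = 151 × 9.81 × 0.3368/0.9768 = 510.8 m²/s², so v = 22.60 m/s.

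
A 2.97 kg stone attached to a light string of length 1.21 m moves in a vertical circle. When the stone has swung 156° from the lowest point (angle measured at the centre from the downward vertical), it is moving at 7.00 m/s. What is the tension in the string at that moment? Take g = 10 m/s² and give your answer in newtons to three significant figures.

93.1 N

Take the radial direction toward the centre of the circle as positive. The component of the weight along the string toward the centre is −mg cos φ (φ measured from the bottom), so Newton's second law along the string gives T − mg cos φ = m v²/r.
cos 156° = -0.9135, so T = m(v²/r + g cos φ) = 2.97 × ((7.00)²/1.21 + 10.0 × -0.9135) = 2.97 × (40.50 + (-9.135)) = 2.97 × 31.36 = 93.14 N.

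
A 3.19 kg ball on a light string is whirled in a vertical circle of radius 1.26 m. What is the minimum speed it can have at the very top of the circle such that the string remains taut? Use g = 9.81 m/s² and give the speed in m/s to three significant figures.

At the highest point the centre is directly below, so both the weight and T act inward: T + mg = mv²/r.
At minimum speed T → 0, so mg = mv_min²/r ⇒ v_min = √(g r) = √(9.81 × 1.26) = 3.516 m/s.

3.52 m/s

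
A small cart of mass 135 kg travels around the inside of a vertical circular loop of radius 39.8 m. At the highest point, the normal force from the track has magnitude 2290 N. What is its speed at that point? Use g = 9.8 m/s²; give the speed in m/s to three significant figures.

32.6 m/s

At the top, N + mg = mv²/r, so v = √(r(N/m + g)) = √(39.8 × (2290/135 + 9.8)) = √(39.8 × 26.76) = √1065 = 32.64 m/s.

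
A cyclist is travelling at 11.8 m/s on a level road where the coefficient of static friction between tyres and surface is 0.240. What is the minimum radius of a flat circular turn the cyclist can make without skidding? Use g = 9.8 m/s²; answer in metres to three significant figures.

At the limit, μ_s m g = m v²/r, so r_min = v²/(μ_s g) = (11.8)²/(0.240 × 9.8) = 139.2/2.352 = 59.20 m.

59.2 m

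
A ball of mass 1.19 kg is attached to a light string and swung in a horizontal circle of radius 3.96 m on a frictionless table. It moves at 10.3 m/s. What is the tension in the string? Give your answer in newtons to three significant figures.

The tension is the only horizontal force, so it supplies the full centripetal force: T = m v²/r = 1.19 × (10.30)²/3.96 = 1.19 × 106.1/3.96 = 31.88 N.

31.9 N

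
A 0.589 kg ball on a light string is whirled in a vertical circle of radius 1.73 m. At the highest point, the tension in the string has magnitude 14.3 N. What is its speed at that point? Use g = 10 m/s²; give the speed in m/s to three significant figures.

At the top, T + mg = mv²/r, so v = √(r(T/m + g)) = √(1.73 × (14.3/0.589 + 10.0)) = √(1.73 × 34.28) = √59.30 = 7.701 m/s.

7.70 m/s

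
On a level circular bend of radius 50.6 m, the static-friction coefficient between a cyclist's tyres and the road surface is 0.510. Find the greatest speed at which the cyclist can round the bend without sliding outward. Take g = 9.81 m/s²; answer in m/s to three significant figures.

Friction provides the centripetal force on a flat curve. At maximum speed it is at its limiting value: μ_s m g = m v²/r.
Mass cancels: v_max = √(μ_s g r) = √(0.510 × 9.81 × 50.6) = √253.2 = 15.91 m/s.

15.9 m/s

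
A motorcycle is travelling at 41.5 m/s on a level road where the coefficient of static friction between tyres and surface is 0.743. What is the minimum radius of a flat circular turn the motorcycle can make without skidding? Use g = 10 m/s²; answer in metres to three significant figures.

At the limit, μ_s m g = m v²/r, so r_min = v²/(μ_s g) = (41.5)²/(0.743 × 10.0) = 1722/7.430 = 231.8 m.

232 m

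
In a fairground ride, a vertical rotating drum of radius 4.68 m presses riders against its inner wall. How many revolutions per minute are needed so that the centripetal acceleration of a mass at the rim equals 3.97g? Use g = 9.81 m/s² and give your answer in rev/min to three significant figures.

27.5 rev/min

Require ω²r = 3.97g, so ω = √(3.97 × 9.81/4.68) = 2.885 rad/s.
In rev/min: ω × 60/(2π) = 2.885 × 60/(2π) = 27.55 rev/min.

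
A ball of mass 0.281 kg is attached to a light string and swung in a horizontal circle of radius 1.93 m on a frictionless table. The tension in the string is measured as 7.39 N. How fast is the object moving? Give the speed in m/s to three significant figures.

T = m v²/r ⇒ v = √(T r / m) = √(7.39 × 1.93 / 0.281) = √50.76 = 7.124 m/s.

7.12 m/s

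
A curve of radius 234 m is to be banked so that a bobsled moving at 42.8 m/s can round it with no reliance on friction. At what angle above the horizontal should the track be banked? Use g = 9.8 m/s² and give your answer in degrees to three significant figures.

38.6°

With no friction, the horizontal component of the normal force provides the centripetal force: N sinθ = mv²/r, while N cosθ = mg vertically.
Dividing: tanθ = v²/(r g) = (42.8)²/(234 × 9.8) = 1832/2293 = 0.7988.
θ = arctan(0.7988) = 38.62°.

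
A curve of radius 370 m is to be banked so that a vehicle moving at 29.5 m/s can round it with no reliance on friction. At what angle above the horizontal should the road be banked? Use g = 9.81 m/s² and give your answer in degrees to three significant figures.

13.5°

For a frictionless banked turn: horizontally N sinθ = mv²/r and vertically N cosθ = mg.
Dividing: tanθ = v²/(r g) = (29.5)²/(370 × 9.81) = 870.2/3630 = 0.2398.
θ = arctan(0.2398) = 13.48°.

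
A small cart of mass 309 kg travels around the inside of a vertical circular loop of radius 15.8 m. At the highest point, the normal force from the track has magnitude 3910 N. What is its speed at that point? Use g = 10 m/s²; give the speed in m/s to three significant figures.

At the top, N + mg = mv²/r, so v = √(r(N/m + g)) = √(15.8 × (3910/309 + 10.0)) = √(15.8 × 22.65) = √357.9 = 18.92 m/s.

18.9 m/s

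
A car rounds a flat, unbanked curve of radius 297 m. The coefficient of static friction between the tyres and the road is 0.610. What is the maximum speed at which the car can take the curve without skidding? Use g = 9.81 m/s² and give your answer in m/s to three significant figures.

The only inward force on a level bend is static friction, so at the limit f_s = μ_s N = μ_s m g = m v²/r.
Mass cancels: v_max = √(μ_s g r) = √(0.610 × 9.81 × 297) = √1777 = 42.16 m/s.

42.2 m/s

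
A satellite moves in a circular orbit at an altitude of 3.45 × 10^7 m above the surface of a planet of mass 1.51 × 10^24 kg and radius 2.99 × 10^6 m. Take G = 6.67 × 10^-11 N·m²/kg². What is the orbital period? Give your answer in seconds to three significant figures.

r = R + h = 2.99 × 10^6 + 3.45 × 10^7 = 3.749 × 10^7 m. Gravity provides the centripetal force: G M m / r² = m v² / r ⇒ v = √(GM/r) = 1639 m/s.
T = 2πr/v = 2π × 3.749 × 10^7 / 1639 = 143700 s.

144000 s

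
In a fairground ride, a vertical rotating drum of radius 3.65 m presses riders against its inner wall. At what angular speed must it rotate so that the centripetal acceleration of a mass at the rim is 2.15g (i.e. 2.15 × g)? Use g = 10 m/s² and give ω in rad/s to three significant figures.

2.43 rad/s

Centripetal acceleration a_c = ω²r. Setting ω²r = 2.15g:
ω = √(2.15g / r) = √(2.15 × 10.0 / 3.65) = √5.890 = 2.427 rad/s.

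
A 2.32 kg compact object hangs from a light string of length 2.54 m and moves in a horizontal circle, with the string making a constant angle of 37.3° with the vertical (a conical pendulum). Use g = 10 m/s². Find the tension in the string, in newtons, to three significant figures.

29.2 N

Vertically the bob has no acceleration, so T cosθ = mg.
T = mg/cosθ = 2.32 × 10.0 / cos 37.3° = 23.20/0.7955 = 29.17 N.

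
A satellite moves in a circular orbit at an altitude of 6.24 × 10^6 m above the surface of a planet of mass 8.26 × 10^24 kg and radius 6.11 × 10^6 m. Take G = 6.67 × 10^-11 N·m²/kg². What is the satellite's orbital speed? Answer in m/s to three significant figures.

6680 m/s

Orbital radius r = R + h = 6.11 × 10^6 + 6.24 × 10^6 = 1.235 × 10^7 m.
Gravity supplies the centripetal force: G M m / r² = m v² / r, so v = √(GM/r).
v = √(6.67 × 10^-11 × 8.26 × 10^24 / 1.235 × 10^7) = √(4.461 × 10^7) = 6679 m/s.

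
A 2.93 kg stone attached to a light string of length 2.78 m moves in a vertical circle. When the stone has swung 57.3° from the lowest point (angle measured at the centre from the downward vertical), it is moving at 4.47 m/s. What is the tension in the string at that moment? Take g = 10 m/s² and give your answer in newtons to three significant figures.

36.9 N

Take the radial direction toward the centre of the circle as positive. The component of the weight along the string toward the centre is −mg cos φ (φ measured from the bottom), so Newton's second law along the string gives T − mg cos φ = m v²/r.
cos 57.3° = 0.5402, so T = m(v²/r + g cos φ) = 2.93 × ((4.47)²/2.78 + 10.0 × 0.5402) = 2.93 × (7.187 + (5.402)) = 2.93 × 12.59 = 36.89 N.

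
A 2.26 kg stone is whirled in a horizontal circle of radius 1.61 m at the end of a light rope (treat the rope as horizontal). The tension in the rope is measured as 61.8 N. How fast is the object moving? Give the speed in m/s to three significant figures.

T = m v²/r ⇒ v = √(T r / m) = √(61.8 × 1.61 / 2.26) = √44.03 = 6.635 m/s.

6.64 m/s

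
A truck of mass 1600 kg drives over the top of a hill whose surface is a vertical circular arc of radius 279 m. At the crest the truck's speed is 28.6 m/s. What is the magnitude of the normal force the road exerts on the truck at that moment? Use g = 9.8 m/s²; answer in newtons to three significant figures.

At the crest the centripetal acceleration points downward (toward the centre of the arc), so mg − N = mv²/r.
N = m(g − v²/r) = 1600 × (9.8 − (28.6)²/279) = 1600 × (9.8 − 2.932) = 1600 × 6.868 = 10990 N.

11000 N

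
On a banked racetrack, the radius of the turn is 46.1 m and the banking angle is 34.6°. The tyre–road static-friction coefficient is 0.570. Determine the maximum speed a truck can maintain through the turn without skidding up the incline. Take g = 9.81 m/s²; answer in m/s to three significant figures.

At the maximum speed, friction acts down the slope at its limiting value f = μN. Radially (horizontal, toward centre): N sinθ + μN cosθ = mv²/r. Vertically: N cosθ − μN sinθ = mg.
Dividing: v² = r g (sinθ + μcosθ)/(cosθ − μsinθ).
sinθ + μcosθ = 0.5678 + 0.570×0.8231 = 1.037; cosθ − μsinθ = 0.8231 − 0.570×0.5678 = 0.4995.
v² = 46.1 × 9.81 × 1.037/0.4995 = 939.0 m²/s², so v = 30.64 m/s.

30.6 m/s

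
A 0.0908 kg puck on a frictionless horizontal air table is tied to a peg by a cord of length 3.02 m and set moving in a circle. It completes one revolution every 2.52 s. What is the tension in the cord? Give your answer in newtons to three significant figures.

1.70 N

v = 2πr/T = 2π × 3.02/2.52 = 7.530 m/s.
The tension is the only horizontal force, so it supplies the full centripetal force: T = m v²/r = 0.0908 × (7.530)²/3.02 = 0.0908 × 56.70/3.02 = 1.705 N.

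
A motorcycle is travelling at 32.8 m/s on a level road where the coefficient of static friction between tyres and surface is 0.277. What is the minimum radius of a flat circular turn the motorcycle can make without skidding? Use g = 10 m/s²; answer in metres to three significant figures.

At the limit, μ_s m g = m v²/r, so r_min = v²/(μ_s g) = (32.8)²/(0.277 × 10.0) = 1076/2.770 = 388.4 m.

388 m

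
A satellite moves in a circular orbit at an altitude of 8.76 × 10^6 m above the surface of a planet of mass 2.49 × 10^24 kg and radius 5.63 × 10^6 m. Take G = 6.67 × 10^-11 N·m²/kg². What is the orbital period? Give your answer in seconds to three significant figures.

26600 s

r = R + h = 5.63 × 10^6 + 8.76 × 10^6 = 1.439 × 10^7 m. Gravity provides the centripetal force: G M m / r² = m v² / r ⇒ v = √(GM/r) = 3397 m/s.
T = 2πr/v = 2π × 1.439 × 10^7 / 3397 = 26610 s.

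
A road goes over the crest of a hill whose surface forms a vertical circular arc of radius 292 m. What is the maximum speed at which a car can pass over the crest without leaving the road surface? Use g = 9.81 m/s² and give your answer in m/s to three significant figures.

53.5 m/s

At the crest the centre of the circle is below the car, so the net downward (centripetal) force is mg − N = mv²/r.
The car leaves the road when N → 0, giving v_max = √(g r) = √(9.81 × 292) = 53.52 m/s.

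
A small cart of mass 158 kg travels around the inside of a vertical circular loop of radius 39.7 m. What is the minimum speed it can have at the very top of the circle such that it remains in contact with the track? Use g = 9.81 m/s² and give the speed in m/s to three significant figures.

At the highest point the centre is directly below, so both the weight and N act inward: N + mg = mv²/r.
At minimum speed N → 0, so mg = mv_min²/r ⇒ v_min = √(g r) = √(9.81 × 39.7) = 19.73 m/s.

19.7 m/s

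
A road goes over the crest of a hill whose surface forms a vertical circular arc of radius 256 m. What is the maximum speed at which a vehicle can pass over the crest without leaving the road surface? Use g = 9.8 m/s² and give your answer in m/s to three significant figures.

At the crest the centre of the circle is below the vehicle, so the net downward (centripetal) force is mg − N = mv²/r.
The vehicle leaves the road when N → 0, giving v_max = √(g r) = √(9.8 × 256) = 50.09 m/s.

50.1 m/s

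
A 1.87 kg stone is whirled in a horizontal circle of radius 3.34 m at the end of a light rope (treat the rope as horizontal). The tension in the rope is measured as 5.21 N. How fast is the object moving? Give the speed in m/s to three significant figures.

T = m v²/r ⇒ v = √(T r / m) = √(5.21 × 3.34 / 1.87) = √9.306 = 3.051 m/s.

3.05 m/s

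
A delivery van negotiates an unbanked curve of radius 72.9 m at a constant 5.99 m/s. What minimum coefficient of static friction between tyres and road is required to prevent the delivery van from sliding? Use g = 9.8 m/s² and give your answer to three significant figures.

0.0502

Friction provides the centripetal force: μ_s m g = m v²/r, so μ_s = v²/(g r) = (5.990)²/(9.8 × 72.9) = 35.88/714.4 = 0.05022.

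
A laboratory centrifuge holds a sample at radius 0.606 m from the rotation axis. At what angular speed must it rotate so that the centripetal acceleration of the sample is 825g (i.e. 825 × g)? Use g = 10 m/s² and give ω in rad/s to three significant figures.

Centripetal acceleration a_c = ω²r. Setting ω²r = 825g:
ω = √(825g / r) = √(825 × 10.0 / 0.606) = √13610 = 116.7 rad/s.

117 rad/s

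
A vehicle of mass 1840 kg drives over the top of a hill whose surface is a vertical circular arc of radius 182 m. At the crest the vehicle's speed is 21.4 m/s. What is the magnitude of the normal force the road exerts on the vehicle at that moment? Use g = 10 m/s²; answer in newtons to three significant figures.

13800 N

At the crest the centripetal acceleration points downward (toward the centre of the arc), so mg − N = mv²/r.
N = m(g − v²/r) = 1840 × (10.0 − (21.4)²/182) = 1840 × (10.0 − 2.516) = 1840 × 7.484 = 13770 N.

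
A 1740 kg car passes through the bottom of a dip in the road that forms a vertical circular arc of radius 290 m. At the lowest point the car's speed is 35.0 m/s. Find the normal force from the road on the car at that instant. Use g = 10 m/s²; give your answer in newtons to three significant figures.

24800 N

At the lowest point, N points up (toward the centre) and the weight mg points down (away from the centre), so the net inward force is N − mg = mv²/r.
N = m(v²/r + g) = 1740 × ((35.0)²/290 + 10.0) = 1740 × (4.224 + 10.0) = 1740 × 14.22 = 24750 N.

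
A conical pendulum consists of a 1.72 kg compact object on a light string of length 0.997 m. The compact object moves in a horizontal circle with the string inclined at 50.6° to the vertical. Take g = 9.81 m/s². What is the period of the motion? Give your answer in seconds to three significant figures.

1.60 s

r = L sinθ = 0.7704 m. From T sinθ = mω²r and T cosθ = mg: tanθ = ω²r/g, so ω² = g tanθ / r = g/(L cosθ).
ω = √(g/(L cosθ)) = √(9.81/(0.997 × 0.6347)) = √15.50 = 3.937 rad/s.
Period = 2π/ω = 1.596 s.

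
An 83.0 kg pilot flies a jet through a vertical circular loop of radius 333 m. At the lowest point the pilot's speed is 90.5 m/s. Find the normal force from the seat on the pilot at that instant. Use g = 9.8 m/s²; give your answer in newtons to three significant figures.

At the lowest point, N points up (toward the centre) and the weight mg points down (away from the centre), so the net inward force is N − mg = mv²/r.
N = m(v²/r + g) = 83.0 × ((90.5)²/333 + 9.8) = 83.0 × (24.60 + 9.8) = 83.0 × 34.40 = 2855 N.

2850 N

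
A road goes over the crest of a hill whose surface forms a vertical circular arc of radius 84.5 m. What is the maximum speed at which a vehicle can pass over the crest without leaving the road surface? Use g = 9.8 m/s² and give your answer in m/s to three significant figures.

At the crest the centre of the circle is below the vehicle, so the net downward (centripetal) force is mg − N = mv²/r.
The vehicle leaves the road when N → 0, giving v_max = √(g r) = √(9.8 × 84.5) = 28.78 m/s.

28.8 m/s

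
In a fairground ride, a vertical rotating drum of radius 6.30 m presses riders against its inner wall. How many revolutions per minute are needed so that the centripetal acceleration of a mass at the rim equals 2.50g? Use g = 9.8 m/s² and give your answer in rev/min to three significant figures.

Require ω²r = 2.50g, so ω = √(2.50 × 9.8/6.30) = 1.972 rad/s.
In rev/min: ω × 60/(2π) = 1.972 × 60/(2π) = 18.83 rev/min.

18.8 rev/min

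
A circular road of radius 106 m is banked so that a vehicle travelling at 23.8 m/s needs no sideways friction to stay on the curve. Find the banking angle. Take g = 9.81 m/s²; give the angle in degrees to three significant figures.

28.6°

For a frictionless banked turn: horizontally N sinθ = mv²/r and vertically N cosθ = mg.
Dividing: tanθ = v²/(r g) = (23.8)²/(106 × 9.81) = 566.4/1040 = 0.5447.
θ = arctan(0.5447) = 28.58°.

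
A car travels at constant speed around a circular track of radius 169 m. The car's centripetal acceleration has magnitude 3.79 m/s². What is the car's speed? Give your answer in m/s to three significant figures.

a_c = v²/r ⇒ v = √(a_c · r) = √(3.79 × 169) = √640.5 = 25.31 m/s.

25.3 m/s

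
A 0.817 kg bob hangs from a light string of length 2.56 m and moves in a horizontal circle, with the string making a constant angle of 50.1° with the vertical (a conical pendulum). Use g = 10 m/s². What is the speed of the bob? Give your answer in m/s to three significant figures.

4.85 m/s

The radius of the circle is r = L sinθ = 2.56 × sin 50.1° = 1.964 m.
Horizontally T sinθ = mv²/r and vertically T cosθ = mg, so tanθ = v²/(rg).
v = √(r g tanθ) = √(1.964 × 10.0 × 1.196) = √23.49 = 4.846 m/s.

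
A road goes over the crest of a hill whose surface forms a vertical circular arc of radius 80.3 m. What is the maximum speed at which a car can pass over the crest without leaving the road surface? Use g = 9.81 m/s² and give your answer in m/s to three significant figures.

28.1 m/s

At the crest the centre of the circle is below the car, so the net downward (centripetal) force is mg − N = mv²/r.
The car leaves the road when N → 0, giving v_max = √(g r) = √(9.81 × 80.3) = 28.07 m/s.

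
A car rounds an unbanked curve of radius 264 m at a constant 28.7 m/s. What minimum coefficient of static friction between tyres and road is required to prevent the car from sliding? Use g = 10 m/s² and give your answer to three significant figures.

Friction provides the centripetal force: μ_s m g = m v²/r, so μ_s = v²/(g r) = (28.70)²/(10.0 × 264) = 823.7/2640 = 0.3120.

0.312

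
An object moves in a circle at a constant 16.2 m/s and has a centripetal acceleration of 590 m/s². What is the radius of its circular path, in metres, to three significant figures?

a_c = v²/r ⇒ r = v²/a_c = (16.2)²/590 = 262.4/590 = 0.4448 m.

0.445 m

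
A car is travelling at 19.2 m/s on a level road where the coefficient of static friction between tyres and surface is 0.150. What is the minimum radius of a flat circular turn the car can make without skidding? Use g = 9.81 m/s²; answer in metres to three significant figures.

251 m

At the limit, μ_s m g = m v²/r, so r_min = v²/(μ_s g) = (19.2)²/(0.150 × 9.81) = 368.6/1.472 = 250.5 m.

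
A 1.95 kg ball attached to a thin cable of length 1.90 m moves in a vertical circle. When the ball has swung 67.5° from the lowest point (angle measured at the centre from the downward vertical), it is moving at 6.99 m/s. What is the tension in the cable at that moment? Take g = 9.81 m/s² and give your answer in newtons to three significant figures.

57.5 N

Take the radial direction toward the centre of the circle as positive. The component of the weight along the string toward the centre is −mg cos φ (φ measured from the bottom), so Newton's second law along the string gives T − mg cos φ = m v²/r.
cos 67.5° = 0.3827, so T = m(v²/r + g cos φ) = 1.95 × ((6.99)²/1.90 + 9.81 × 0.3827) = 1.95 × (25.72 + (3.754)) = 1.95 × 29.47 = 57.47 N.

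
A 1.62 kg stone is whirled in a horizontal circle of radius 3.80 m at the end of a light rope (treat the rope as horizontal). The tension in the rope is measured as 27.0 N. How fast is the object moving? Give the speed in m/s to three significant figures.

7.96 m/s

T = m v²/r ⇒ v = √(T r / m) = √(27.0 × 3.80 / 1.62) = √63.33 = 7.958 m/s.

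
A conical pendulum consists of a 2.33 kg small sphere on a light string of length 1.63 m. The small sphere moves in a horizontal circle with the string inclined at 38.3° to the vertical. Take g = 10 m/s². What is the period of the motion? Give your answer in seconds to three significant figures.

2.25 s

r = L sinθ = 1.010 m. From T sinθ = mω²r and T cosθ = mg: tanθ = ω²r/g, so ω² = g tanθ / r = g/(L cosθ).
ω = √(g/(L cosθ)) = √(10.0/(1.63 × 0.7848)) = √7.817 = 2.796 rad/s.
Period = 2π/ω = 2.247 s.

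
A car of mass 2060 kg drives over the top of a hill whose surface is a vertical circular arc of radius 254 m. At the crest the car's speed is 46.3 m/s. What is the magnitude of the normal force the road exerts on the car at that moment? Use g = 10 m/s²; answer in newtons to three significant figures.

At the crest the centripetal acceleration points downward (toward the centre of the arc), so mg − N = mv²/r.
N = m(g − v²/r) = 2060 × (10.0 − (46.3)²/254) = 2060 × (10.0 − 8.440) = 2060 × 1.560 = 3214 N.

3210 N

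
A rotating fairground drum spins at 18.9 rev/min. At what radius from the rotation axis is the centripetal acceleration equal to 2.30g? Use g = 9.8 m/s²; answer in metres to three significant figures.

5.75 m

ω = 18.9 rev/min × 2π/60 = 1.979 rad/s.
a_c = ω²r = 2.30g ⇒ r = 2.30 × 9.8 / (1.979)² = 22.54/3.917 = 5.754 m.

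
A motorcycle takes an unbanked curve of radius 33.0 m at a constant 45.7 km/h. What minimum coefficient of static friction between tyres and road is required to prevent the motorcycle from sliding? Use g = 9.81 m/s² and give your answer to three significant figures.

0.498

v = 45.7/3.6 = 12.69 m/s.
Friction provides the centripetal force: μ_s m g = m v²/r, so μ_s = v²/(g r) = (12.69)²/(9.81 × 33.0) = 161.1/323.7 = 0.4978.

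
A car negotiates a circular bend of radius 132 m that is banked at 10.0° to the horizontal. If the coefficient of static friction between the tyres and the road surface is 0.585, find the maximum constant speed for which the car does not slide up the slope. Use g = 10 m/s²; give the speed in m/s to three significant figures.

33.5 m/s

At the maximum speed, friction acts down the slope at its limiting value f = μN. Radially (horizontal, toward centre): N sinθ + μN cosθ = mv²/r. Vertically: N cosθ − μN sinθ = mg.
Dividing: v² = r g (sinθ + μcosθ)/(cosθ − μsinθ).
sinθ + μcosθ = 0.1736 + 0.585×0.9848 = 0.7498; cosθ − μsinθ = 0.9848 − 0.585×0.1736 = 0.8832.
v² = 132 × 10.0 × 0.7498/0.8832 = 1121 m²/s², so v = 33.47 m/s.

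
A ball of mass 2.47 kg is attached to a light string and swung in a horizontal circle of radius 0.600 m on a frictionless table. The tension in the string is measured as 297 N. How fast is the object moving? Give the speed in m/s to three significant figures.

8.49 m/s

T = m v²/r ⇒ v = √(T r / m) = √(297 × 0.600 / 2.47) = √72.15 = 8.494 m/s.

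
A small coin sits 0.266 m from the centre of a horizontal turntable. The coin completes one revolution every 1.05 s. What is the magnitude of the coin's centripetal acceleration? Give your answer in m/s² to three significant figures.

v = 2πr/T = 2π × 0.266/1.05 = 1.592 m/s.
a_c = v²/r = (1.592)²/0.266 = 2.534/0.266 = 9.525 m/s².

9.52 m/s²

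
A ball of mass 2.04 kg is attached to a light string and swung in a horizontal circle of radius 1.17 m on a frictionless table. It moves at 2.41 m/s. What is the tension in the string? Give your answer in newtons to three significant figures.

10.1 N

The tension is the only horizontal force, so it supplies the full centripetal force: T = m v²/r = 2.04 × (2.410)²/1.17 = 2.04 × 5.808/1.17 = 10.13 N.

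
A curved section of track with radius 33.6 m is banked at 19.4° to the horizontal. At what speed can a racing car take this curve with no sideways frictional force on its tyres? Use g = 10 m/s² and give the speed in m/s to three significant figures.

On a frictionless banked curve, N sinθ = mv²/r and N cosθ = mg, so tanθ = v²/(rg).
v = √(r g tanθ) = √(33.6 × 10.0 × tan 19.4°) = √(33.6 × 10.0 × 0.3522) = √118.3 = 10.88 m/s.

10.9 m/s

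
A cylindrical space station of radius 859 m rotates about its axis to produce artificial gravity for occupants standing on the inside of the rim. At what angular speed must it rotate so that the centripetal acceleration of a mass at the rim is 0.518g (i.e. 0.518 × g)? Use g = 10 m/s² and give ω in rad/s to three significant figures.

0.0777 rad/s

Centripetal acceleration a_c = ω²r. Setting ω²r = 0.518g:
ω = √(0.518g / r) = √(0.518 × 10.0 / 859) = √0.006030 = 0.07765 rad/s.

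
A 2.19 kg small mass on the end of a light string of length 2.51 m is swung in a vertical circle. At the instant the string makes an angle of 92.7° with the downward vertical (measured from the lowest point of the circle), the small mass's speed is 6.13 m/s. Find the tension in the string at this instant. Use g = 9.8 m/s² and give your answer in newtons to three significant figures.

31.8 N

Take the radial direction toward the centre of the circle as positive. The component of the weight along the string toward the centre is −mg cos φ (φ measured from the bottom), so Newton's second law along the string gives T − mg cos φ = m v²/r.
cos 92.7° = -0.04711, so T = m(v²/r + g cos φ) = 2.19 × ((6.13)²/2.51 + 9.8 × -0.04711) = 2.19 × (14.97 + (-0.4616)) = 2.19 × 14.51 = 31.78 N.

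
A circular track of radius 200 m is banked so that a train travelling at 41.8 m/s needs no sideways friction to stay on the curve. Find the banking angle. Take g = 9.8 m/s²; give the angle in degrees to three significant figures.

41.7°

For a frictionless banked turn: horizontally N sinθ = mv²/r and vertically N cosθ = mg.
Dividing: tanθ = v²/(r g) = (41.8)²/(200 × 9.8) = 1747/1960 = 0.8914.
θ = arctan(0.8914) = 41.72°.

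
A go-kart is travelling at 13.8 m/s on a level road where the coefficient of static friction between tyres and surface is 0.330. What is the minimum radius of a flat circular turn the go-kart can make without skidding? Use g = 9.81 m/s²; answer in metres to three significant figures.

58.8 m

At the limit, μ_s m g = m v²/r, so r_min = v²/(μ_s g) = (13.8)²/(0.330 × 9.81) = 190.4/3.237 = 58.83 m.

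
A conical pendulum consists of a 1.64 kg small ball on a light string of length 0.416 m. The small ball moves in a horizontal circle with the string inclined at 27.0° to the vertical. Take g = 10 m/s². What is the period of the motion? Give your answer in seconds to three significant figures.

1.21 s

r = L sinθ = 0.1889 m. From T sinθ = mω²r and T cosθ = mg: tanθ = ω²r/g, so ω² = g tanθ / r = g/(L cosθ).
ω = √(g/(L cosθ)) = √(10.0/(0.416 × 0.8910)) = √26.98 = 5.194 rad/s.
Period = 2π/ω = 1.210 s.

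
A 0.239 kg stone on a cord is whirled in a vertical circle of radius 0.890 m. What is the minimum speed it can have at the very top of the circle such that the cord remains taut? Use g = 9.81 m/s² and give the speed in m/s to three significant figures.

At the top, both weight mg and T point toward the centre: T + mg = mv²/r.
At minimum speed T → 0, so mg = mv_min²/r ⇒ v_min = √(g r) = √(9.81 × 0.890) = 2.955 m/s.

2.95 m/s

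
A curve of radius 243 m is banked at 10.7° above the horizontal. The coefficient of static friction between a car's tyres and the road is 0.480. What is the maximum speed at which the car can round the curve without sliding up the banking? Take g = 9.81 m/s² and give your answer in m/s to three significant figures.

At the maximum speed, friction acts down the slope at its limiting value f = μN. Radially (horizontal, toward centre): N sinθ + μN cosθ = mv²/r. Vertically: N cosθ − μN sinθ = mg.
Dividing: v² = r g (sinθ + μcosθ)/(cosθ − μsinθ).
sinθ + μcosθ = 0.1857 + 0.480×0.9826 = 0.6573; cosθ − μsinθ = 0.9826 − 0.480×0.1857 = 0.8935.
v² = 243 × 9.81 × 0.6573/0.8935 = 1754 m²/s², so v = 41.88 m/s.

41.9 m/s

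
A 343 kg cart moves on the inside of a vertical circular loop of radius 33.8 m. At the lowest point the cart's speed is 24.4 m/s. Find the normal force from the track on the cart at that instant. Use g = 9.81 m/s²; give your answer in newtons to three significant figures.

At the lowest point, N points up (toward the centre) and the weight mg points down (away from the centre), so the net inward force is N − mg = mv²/r.
N = m(v²/r + g) = 343 × ((24.4)²/33.8 + 9.81) = 343 × (17.61 + 9.81) = 343 × 27.42 = 9407 N.

9410 N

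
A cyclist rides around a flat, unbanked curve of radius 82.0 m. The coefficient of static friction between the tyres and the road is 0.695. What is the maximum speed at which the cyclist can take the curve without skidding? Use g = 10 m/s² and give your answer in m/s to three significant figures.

Friction provides the centripetal force on a flat curve. At maximum speed it is at its limiting value: μ_s m g = m v²/r.
Mass cancels: v_max = √(μ_s g r) = √(0.695 × 10.0 × 82.0) = √569.9 = 23.87 m/s.

23.9 m/s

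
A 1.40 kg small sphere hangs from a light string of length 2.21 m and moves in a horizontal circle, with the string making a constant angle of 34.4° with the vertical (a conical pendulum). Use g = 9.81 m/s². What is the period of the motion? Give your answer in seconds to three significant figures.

r = L sinθ = 1.249 m. From T sinθ = mω²r and T cosθ = mg: tanθ = ω²r/g, so ω² = g tanθ / r = g/(L cosθ).
ω = √(g/(L cosθ)) = √(9.81/(2.21 × 0.8251)) = √5.380 = 2.319 rad/s.
Period = 2π/ω = 2.709 s.

2.71 s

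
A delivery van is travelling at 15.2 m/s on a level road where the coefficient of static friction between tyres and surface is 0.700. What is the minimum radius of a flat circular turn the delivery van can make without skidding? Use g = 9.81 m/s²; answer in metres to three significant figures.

33.6 m

At the limit, μ_s m g = m v²/r, so r_min = v²/(μ_s g) = (15.2)²/(0.700 × 9.81) = 231.0/6.867 = 33.64 m.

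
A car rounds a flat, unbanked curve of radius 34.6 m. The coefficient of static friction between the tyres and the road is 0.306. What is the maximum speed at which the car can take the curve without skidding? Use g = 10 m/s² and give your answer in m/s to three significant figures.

Friction provides the centripetal force on a flat curve. At maximum speed it is at its limiting value: μ_s m g = m v²/r.
Mass cancels: v_max = √(μ_s g r) = √(0.306 × 10.0 × 34.6) = √105.9 = 10.29 m/s.

10.3 m/s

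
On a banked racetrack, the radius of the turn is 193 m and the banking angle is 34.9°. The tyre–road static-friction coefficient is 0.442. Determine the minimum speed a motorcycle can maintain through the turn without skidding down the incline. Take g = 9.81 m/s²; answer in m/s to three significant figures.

At the minimum speed, friction acts up the slope at its limiting value f = μN. Radially (horizontal, toward centre): N sinθ − μN cosθ = mv²/r. Vertically: N cosθ + μN sinθ = mg.
Dividing: v² = r g (sinθ − μcosθ)/(cosθ + μsinθ).
sinθ − μcosθ = 0.5721 − 0.442×0.8202 = 0.2096; cosθ + μsinθ = 0.8202 + 0.442×0.5721 = 1.073.
v² = 193 × 9.81 × 0.2096/1.073 = 369.9 m²/s², so v = 19.23 m/s.

19.2 m/s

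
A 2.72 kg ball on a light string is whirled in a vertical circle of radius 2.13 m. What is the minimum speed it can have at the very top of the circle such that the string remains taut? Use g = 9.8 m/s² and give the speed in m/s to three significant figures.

4.57 m/s

At the top, both weight mg and T point toward the centre: T + mg = mv²/r.
At minimum speed T → 0, so mg = mv_min²/r ⇒ v_min = √(g r) = √(9.8 × 2.13) = 4.569 m/s.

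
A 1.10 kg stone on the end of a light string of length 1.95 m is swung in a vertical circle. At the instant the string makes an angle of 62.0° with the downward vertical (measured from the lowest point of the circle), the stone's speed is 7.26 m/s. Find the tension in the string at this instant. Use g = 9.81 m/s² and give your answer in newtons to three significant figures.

Take the radial direction toward the centre of the circle as positive. The component of the weight along the string toward the centre is −mg cos φ (φ measured from the bottom), so Newton's second law along the string gives T − mg cos φ = m v²/r.
cos 62.0° = 0.4695, so T = m(v²/r + g cos φ) = 1.10 × ((7.26)²/1.95 + 9.81 × 0.4695) = 1.10 × (27.03 + (4.606)) = 1.10 × 31.64 = 34.80 N.

34.8 N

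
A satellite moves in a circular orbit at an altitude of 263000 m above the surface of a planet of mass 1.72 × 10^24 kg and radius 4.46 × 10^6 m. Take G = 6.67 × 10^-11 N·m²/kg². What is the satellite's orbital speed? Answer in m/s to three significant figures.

4930 m/s

Orbital radius r = R + h = 4.46 × 10^6 + 263000 = 4.723 × 10^6 m.
Gravity supplies the centripetal force: G M m / r² = m v² / r, so v = √(GM/r).
v = √(6.67 × 10^-11 × 1.72 × 10^24 / 4.723 × 10^6) = √(2.429 × 10^7) = 4929 m/s.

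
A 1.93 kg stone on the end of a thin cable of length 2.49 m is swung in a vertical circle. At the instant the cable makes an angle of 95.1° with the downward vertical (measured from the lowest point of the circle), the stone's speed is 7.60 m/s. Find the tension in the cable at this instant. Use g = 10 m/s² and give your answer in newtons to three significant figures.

43.1 N

Take the radial direction toward the centre of the circle as positive. The component of the weight along the string toward the centre is −mg cos φ (φ measured from the bottom), so Newton's second law along the string gives T − mg cos φ = m v²/r.
cos 95.1° = -0.08889, so T = m(v²/r + g cos φ) = 1.93 × ((7.60)²/2.49 + 10.0 × -0.08889) = 1.93 × (23.20 + (-0.8889)) = 1.93 × 22.31 = 43.05 N.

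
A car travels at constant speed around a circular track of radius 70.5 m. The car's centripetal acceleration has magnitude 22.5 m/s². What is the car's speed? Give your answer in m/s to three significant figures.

a_c = v²/r ⇒ v = √(a_c · r) = √(22.5 × 70.5) = √1586 = 39.83 m/s.

39.8 m/s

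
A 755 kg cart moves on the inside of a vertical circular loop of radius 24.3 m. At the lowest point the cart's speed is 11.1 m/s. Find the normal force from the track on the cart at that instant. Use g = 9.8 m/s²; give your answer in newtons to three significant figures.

At the lowest point, N points up (toward the centre) and the weight mg points down (away from the centre), so the net inward force is N − mg = mv²/r.
N = m(v²/r + g) = 755 × ((11.1)²/24.3 + 9.8) = 755 × (5.070 + 9.8) = 755 × 14.87 = 11230 N.

11200 N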